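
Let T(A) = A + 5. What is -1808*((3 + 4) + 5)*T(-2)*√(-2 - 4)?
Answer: -65088*I*√6 ≈ -1.5943e+5*I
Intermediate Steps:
T(A) = 5 + A
-1808*((3 + 4) + 5)*T(-2)*√(-2 - 4) = -1808*((3 + 4) + 5)*(5 - 2)*√(-2 - 4) = -1808*(7 + 5)*3*√(-6) = -1808*12*3*I*√6 = -65088*I*√6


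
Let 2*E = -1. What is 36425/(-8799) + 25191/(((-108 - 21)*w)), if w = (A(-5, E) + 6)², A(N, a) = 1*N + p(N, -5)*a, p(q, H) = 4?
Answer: -75451478/378357 ≈ -199.42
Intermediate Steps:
E = -½ (E = (½)*(-1) = -½ ≈ -0.50000)
A(N, a) = N + 4*a (A(N, a) = 1*N + 4*a = N + 4*a)
w = 1 (w = ((-5 + 4*(-½)) + 6)² = ((-5 - 2) + 6)² = (-7 + 6)² = (-1)² = 1)
36425/(-8799) + 25191/(((-108 - 21)*w)) = 36425/(-8799) + 25191/(((-108 - 21)*1)) = 36425*(-1/8799) + 25191/((-129*1)) = -36425/8799 + 25191/(-129) = -36425/8799 + 25191*(-1/129) = -36425/8799 - 8397/43 = -75451478/378357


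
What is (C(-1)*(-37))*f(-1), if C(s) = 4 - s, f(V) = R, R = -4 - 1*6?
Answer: 1850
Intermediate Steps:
R = -10 (R = -4 - 6 = -10)
f(V) = -10
(C(-1)*(-37))*f(-1) = ((4 - 1*(-1))*(-37))*(-10) = ((4 + 1)*(-37))*(-10) = (5*(-37))*(-10) = -185*(-10) = 1850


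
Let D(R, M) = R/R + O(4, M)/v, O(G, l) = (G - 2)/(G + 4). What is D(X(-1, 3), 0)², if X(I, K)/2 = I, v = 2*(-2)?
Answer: 225/256 ≈ 0.87891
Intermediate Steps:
v = -4
X(I, K) = 2*I
O(G, l) = (-2 + G)/(4 + G)
D(R, M) = 15/16 (D(R, M) = R/R + ((-2 + 4)/(4 + 4))/(-4) = 1 + (2/8)*(-¼) = 1 + ((⅛)*2)*(-¼) = 1 + (¼)*(-¼) = 1 - 1/16 = 15/16)
D(X(-1, 3), 0)² = (15/16)² = 225/256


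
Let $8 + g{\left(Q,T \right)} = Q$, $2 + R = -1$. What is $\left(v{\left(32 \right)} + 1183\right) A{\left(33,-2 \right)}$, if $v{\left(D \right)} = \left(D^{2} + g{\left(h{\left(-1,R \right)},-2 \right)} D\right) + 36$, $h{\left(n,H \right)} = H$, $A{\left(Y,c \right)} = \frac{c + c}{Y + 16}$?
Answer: $- \frac{7564}{49} \approx -154.37$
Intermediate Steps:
$R = -3$ ($R = -2 - 1 = -3$)
$A{\left(Y,c \right)} = \frac{2 c}{16 + Y}$
$g{\left(Q,T \right)} = -8 + Q$
$v{\left(D \right)} = 36 + D^{2} - 11 D$ ($v{\left(D \right)} = \left(D^{2} + \left(-8 - 3\right) D\right) + 36 = \left(D^{2} - 11 D\right) + 36 = 36 + D^{2} - 11 D$)
$\left(v{\left(32 \right)} + 1183\right) A{\left(33,-2 \right)} = \left(\left(36 + 32^{2} - 352\right) + 1183\right) 2 \left(-2\right) \frac{1}{16 + 33} = \left(\left(36 + 1024 - 352\right) + 1183\right) 2 \left(-2\right) \frac{1}{49} = \left(708 + 1183\right) 2 \left(-2\right) \frac{1}{49} = 1891 \left(- \frac{4}{49}\right) = - \frac{7564}{49}$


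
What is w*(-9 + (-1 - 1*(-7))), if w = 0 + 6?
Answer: -18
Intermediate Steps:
w = 6
w*(-9 + (-1 - 1*(-7))) = 6*(-9 + (-1 - 1*(-7))) = 6*(-9 + (-1 + 7)) = 6*(-9 + 6) = 6*(-3) = -18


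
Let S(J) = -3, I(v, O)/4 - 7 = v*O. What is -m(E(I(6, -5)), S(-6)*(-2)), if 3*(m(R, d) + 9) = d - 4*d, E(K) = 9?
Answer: 15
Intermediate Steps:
I(v, O) = 28 + 4*O*v (I(v, O) = 28 + 4*(v*O) = 28 + 4*(O*v) = 28 + 4*O*v)
m(R, d) = -9 - d (m(R, d) = -9 + (d - 4*d)/3 = -9 + (-3*d)/3 = -9 - d)
-m(E(I(6, -5)), S(-6)*(-2)) = -(-9 - (-3)*(-2)) = -(-9 - 1*6) = -(-9 - 6) = -1*(-15) = 15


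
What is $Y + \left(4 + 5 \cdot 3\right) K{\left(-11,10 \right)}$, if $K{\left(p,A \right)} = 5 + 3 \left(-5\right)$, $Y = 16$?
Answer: $-174$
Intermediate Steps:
$K{\left(p,A \right)} = -10$ ($K{\left(p,A \right)} = 5 - 15 = -10$)
$Y + \left(4 + 5 \cdot 3\right) K{\left(-11,10 \right)} = 16 + \left(4 + 5 \cdot 3\right) \left(-10\right) = 16 + \left(4 + 15\right) \left(-10\right) = 16 + 19 \left(-10\right) = 16 - 190 = -174$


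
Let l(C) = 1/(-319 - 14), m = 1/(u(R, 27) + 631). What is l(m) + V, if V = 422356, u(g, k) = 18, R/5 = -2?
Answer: 140644547/333 ≈ 4.2236e+5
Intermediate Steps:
R = -10 (R = 5*(-2) = -10)
m = 1/649 (m = 1/(18 + 631) = 1/649 ≈ 0.0015408)
l(C) = -1/333 (l(C) = 1/(-333) = -1/333)
l(m) + V = -1/333 + 422356 = 140644547/333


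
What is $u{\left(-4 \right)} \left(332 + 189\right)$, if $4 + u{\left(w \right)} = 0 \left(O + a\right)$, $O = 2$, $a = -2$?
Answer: $-2084$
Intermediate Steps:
$u{\left(w \right)} = -4$ ($u{\left(w \right)} = -4 + 0 \left(2 - 2\right) = -4 + 0 \cdot 0 = -4 + 0 = -4$)
$u{\left(-4 \right)} \left(332 + 189\right) = - 4 \left(332 + 189\right) = \left(-4\right) 521 = -2084$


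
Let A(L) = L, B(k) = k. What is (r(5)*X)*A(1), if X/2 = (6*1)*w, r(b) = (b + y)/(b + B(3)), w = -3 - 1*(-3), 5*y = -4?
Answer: 0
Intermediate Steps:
y = -⅘ (y = (⅕)*(-4) = -⅘ ≈ -0.80000)
w = 0 (w = -3 + 3 = 0)
r(b) = (-⅘ + b)/(3 + b) (r(b) = (b - ⅘)/(b + 3) = (-⅘ + b)/(3 + b))
X = 0 (X = 2*((6*1)*0) = 2*(6*0) = 2*0 = 0)
(r(5)*X)*A(1) = (((-⅘ + 5)/(3 + 5))*0)*1 = (((21/5)/8)*0)*1 = (((⅛)*(21/5))*0)*1 = ((21/40)*0)*1 = 0*1 = 0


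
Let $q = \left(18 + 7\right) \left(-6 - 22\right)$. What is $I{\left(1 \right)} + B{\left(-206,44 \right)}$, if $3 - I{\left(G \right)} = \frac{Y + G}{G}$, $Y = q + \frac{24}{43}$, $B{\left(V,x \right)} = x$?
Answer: $\frac{32054}{43} \approx 745.44$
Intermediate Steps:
$q = -700$ ($q = 25 \left(-28\right) = -700$)
$Y = - \frac{30076}{43}$ ($Y = -700 + \frac{24}{43} = - \frac{30076}{43} \approx -699.44$)
$I{\left(G \right)} = 3 - \frac{- \frac{30076}{43} + G}{G}$
$I{\left(1 \right)} + B{\left(-206,44 \right)} = \left(2 + \frac{30076}{43 \cdot 1}\right) + 44 = \left(2 + \frac{30076}{43} \cdot 1\right) + 44 = \left(2 + \frac{30076}{43}\right) + 44 = \frac{30162}{43} + 44 = \frac{32054}{43}$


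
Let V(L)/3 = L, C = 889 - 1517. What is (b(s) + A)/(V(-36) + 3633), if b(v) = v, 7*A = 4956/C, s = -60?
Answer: -3199/184475 ≈ -0.017341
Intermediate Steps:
C = -628
V(L) = 3*L
A = -177/157 (A = (4956/(-628))/7 = (4956*(-1/628))/7 = (⅐)*(-1239/157) = -177/157 ≈ -1.1274)
(b(s) + A)/(V(-36) + 3633) = (-60 - 177/157)/(3*(-36) + 3633) = -9597/(157*(-108 + 3633)) = -9597/157/3525 = -9597/157*1/3525 = -3199/184475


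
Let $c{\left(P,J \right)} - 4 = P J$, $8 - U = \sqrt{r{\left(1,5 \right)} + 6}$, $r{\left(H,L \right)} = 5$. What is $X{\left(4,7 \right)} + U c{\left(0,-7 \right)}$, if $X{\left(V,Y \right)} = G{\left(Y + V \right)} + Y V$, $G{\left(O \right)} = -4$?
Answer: $56 - 4 \sqrt{11} \approx 42.734$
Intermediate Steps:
$X{\left(V,Y \right)} = -4 + V Y$ ($X{\left(V,Y \right)} = -4 + Y V = -4 + V Y$)
$U = 8 - \sqrt{11}$ ($U = 8 - \sqrt{5 + 6} = 8 - \sqrt{11} \approx 4.6834$)
$c{\left(P,J \right)} = 4 + J P$ ($c{\left(P,J \right)} = 4 + P J = 4 + J P$)
$X{\left(4,7 \right)} + U c{\left(0,-7 \right)} = \left(-4 + 4 \cdot 7\right) + \left(8 - \sqrt{11}\right) \left(4 - 0\right) = \left(-4 + 28\right) + \left(8 - \sqrt{11}\right) \left(4 + 0\right) = 24 + \left(8 - \sqrt{11}\right) 4 = 24 + \left(32 - 4 \sqrt{11}\right) = 56 - 4 \sqrt{11}$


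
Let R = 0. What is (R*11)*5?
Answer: 0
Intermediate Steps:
(R*11)*5 = (0*11)*5 = 0*5 = 0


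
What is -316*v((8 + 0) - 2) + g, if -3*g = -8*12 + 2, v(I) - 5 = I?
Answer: -10334/3 ≈ -3444.7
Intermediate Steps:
v(I) = 5 + I
g = 94/3 (g = -(-8*12 + 2)/3 = -(-96 + 2)/3 = -⅓*(-94) = 94/3 ≈ 31.333)
-316*v((8 + 0) - 2) + g = -316*(5 + ((8 + 0) - 2)) + 94/3 = -316*(5 + (8 - 2)) + 94/3 = -316*(5 + 6) + 94/3 = -316*11 + 94/3 = -3476 + 94/3 = -10334/3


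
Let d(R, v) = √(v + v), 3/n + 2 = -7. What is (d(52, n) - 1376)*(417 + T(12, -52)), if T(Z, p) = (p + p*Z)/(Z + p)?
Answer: -2985232/5 + 4339*I*√6/30 ≈ -5.9705e+5 + 354.28*I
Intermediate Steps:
n = -⅓ (n = 3/(-2 - 7) = 3/(-9) = 3*(-⅑) = -⅓ ≈ -0.33333)
d(R, v) = √2*√v (d(R, v) = √(2*v) = √2*√v)
T(Z, p) = (p + Z*p)/(Z + p)
(d(52, n) - 1376)*(417 + T(12, -52)) = (√2*√(-⅓) - 1376)*(417 - 52*(1 + 12)/(12 - 52)) = (√2*(I*√3/3) - 1376)*(417 - 52*13/(-40)) = (I*√6/3 - 1376)*(417 - 52*(-1/40)*13) = (-1376 + I*√6/3)*(417 + 169/10) = (-1376 + I*√6/3)*(4339/10) = -2985232/5 + 4339*I*√6/30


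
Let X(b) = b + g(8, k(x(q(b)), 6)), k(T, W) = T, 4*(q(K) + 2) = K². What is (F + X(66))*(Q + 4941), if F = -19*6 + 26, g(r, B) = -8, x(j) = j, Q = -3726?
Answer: -36450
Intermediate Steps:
q(K) = -2 + K²/4
F = -88 (F = -114 + 26 = -88)
X(b) = -8 + b (X(b) = b - 8 = -8 + b)
(F + X(66))*(Q + 4941) = (-88 + (-8 + 66))*(-3726 + 4941) = (-88 + 58)*1215 = -30*1215 = -36450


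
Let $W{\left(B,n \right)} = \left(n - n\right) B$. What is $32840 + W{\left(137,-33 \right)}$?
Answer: $32840$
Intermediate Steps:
$W{\left(B,n \right)} = 0$ ($W{\left(B,n \right)} = 0 B = 0$)
$32840 + W{\left(137,-33 \right)} = 32840 + 0 = 32840$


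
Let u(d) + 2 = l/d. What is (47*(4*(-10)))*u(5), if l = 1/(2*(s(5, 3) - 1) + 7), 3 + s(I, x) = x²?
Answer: 63544/17 ≈ 3737.9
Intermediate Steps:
s(I, x) = -3 + x²
l = 1/17 (l = 1/(2*((-3 + 3²) - 1) + 7) = 1/(2*((-3 + 9) - 1) + 7) = 1/(2*(6 - 1) + 7) = 1/(2*5 + 7) = 1/(10 + 7) = 1/17 ≈ 0.058824)
u(d) = -2 + 1/(17*d)
(47*(4*(-10)))*u(5) = (47*(4*(-10)))*(-2 + (1/17)/5) = (47*(-40))*(-2 + (1/17)*(⅕)) = -1880*(-2 + 1/85) = -1880*(-169/85) = 63544/17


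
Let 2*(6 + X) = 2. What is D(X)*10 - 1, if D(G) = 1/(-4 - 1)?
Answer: -3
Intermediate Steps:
X = -5 (X = -6 + (½)*2 = -6 + 1 = -5)
D(G) = -⅕ (D(G) = 1/(-5) = -⅕)
D(X)*10 - 1 = -⅕*10 - 1 = -2 - 1 = -3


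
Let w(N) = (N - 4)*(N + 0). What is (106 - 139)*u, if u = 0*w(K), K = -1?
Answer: 0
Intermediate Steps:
w(N) = N*(-4 + N) (w(N) = (-4 + N)*N = N*(-4 + N))
u = 0 (u = 0*(-(-4 - 1)) = 0*(-1*(-5)) = 0*5 = 0)
(106 - 139)*u = (106 - 139)*0 = -33*0 = 0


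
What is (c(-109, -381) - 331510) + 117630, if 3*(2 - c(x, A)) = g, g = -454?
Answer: -641180/3 ≈ -2.1373e+5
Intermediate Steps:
c(x, A) = 460/3 (c(x, A) = 2 - ⅓*(-454) = 2 + 454/3 = 460/3)
(c(-109, -381) - 331510) + 117630 = (460/3 - 331510) + 117630 = -994070/3 + 117630 = -641180/3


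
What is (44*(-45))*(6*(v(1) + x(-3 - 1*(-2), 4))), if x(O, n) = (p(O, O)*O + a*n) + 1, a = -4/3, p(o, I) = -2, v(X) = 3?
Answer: -7920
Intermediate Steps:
a = -4/3 (a = -4*⅓ = -4/3 ≈ -1.3333)
x(O, n) = 1 - 2*O - 4*n/3 (x(O, n) = (-2*O - 4*n/3) + 1 = 1 - 2*O - 4*n/3)
(44*(-45))*(6*(v(1) + x(-3 - 1*(-2), 4))) = (44*(-45))*(6*(3 + (1 - 2*(-3 - 1*(-2)) - 4/3*4))) = -11880*(3 + (1 - 2*(-3 + 2) - 16/3)) = -11880*(3 + (1 - 2*(-1) - 16/3)) = -11880*(3 + (1 + 2 - 16/3)) = -11880*(3 - 7/3) = -11880*2/3 = -1980*4 = -7920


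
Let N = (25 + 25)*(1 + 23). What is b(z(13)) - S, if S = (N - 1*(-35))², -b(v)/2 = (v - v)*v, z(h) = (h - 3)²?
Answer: -1525225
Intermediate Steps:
N = 1200 (N = 50*24 = 1200)
z(h) = (-3 + h)²
b(v) = 0 (b(v) = -2*(v - v)*v = -0*v = -2*0 = 0)
S = 1525225 (S = (1200 - 1*(-35))² = (1200 + 35)² = 1235² = 1525225)
b(z(13)) - S = 0 - 1*1525225 = 0 - 1525225 = -1525225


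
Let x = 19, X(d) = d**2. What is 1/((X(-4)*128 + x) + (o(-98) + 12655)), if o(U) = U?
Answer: 1/14624 ≈ 6.8381e-5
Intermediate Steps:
1/((X(-4)*128 + x) + (o(-98) + 12655)) = 1/(((-4)**2*128 + 19) + (-98 + 12655)) = 1/((16*128 + 19) + 12557) = 1/((2048 + 19) + 12557) = 1/(2067 + 12557) = 1/14624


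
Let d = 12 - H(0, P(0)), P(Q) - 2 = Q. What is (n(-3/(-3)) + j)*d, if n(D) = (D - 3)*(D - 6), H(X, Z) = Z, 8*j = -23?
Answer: 285/4 ≈ 71.250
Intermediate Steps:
P(Q) = 2 + Q
j = -23/8 (j = (1/8)*(-23) = -23/8 ≈ -2.8750)
n(D) = (-6 + D)*(-3 + D) (n(D) = (-3 + D)*(-6 + D) = (-6 + D)*(-3 + D))
d = 10 (d = 12 - (2 + 0) = 12 - 1*2 = 12 - 2 = 10)
(n(-3/(-3)) + j)*d = ((18 + (-3/(-3))**2 - (-27)/(-3)) - 23/8)*10 = ((18 + (-3*(-1/3))**2 - (-27)*(-1)/3) - 23/8)*10 = ((18 + 1**2 - 9*1) - 23/8)*10 = ((18 + 1 - 9) - 23/8)*10 = (10 - 23/8)*10 = (57/8)*10 = 285/4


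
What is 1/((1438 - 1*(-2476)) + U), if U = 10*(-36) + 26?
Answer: 1/3580 ≈ 0.00027933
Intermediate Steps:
U = -334 (U = -360 + 26 = -334)
1/((1438 - 1*(-2476)) + U) = 1/((1438 - 1*(-2476)) - 334) = 1/((1438 + 2476) - 334) = 1/(3914 - 334) = 1/3580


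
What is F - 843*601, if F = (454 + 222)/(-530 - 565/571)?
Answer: -153612010381/303195 ≈ -5.0664e+5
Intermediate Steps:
F = -385996/303195 (F = 676/(-530 - 565*1/571) = 676/(-530 - 565/571) = 676/(-303195/571) = 676*(-571/303195) = -385996/303195 ≈ -1.2731)
F - 843*601 = -385996/303195 - 843*601 = -385996/303195 - 506643 = -153612010381/303195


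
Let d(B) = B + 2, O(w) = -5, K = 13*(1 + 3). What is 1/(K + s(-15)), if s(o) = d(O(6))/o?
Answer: 5/261 ≈ 0.019157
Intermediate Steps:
K = 52 (K = 13*4 = 52)
d(B) = 2 + B
s(o) = -3/o (s(o) = (2 - 5)/o = -3/o)
1/(K + s(-15)) = 1/(52 - 3/(-15)) = 1/(52 - 3*(-1/15)) = 1/(52 + 1/5) = 1/(261/5) = 5/261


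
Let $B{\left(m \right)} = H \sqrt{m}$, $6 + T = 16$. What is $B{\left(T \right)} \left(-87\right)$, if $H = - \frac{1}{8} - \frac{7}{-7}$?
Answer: $- \frac{609 \sqrt{10}}{8} \approx -240.73$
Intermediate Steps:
$H = \frac{7}{8}$ ($H = \left(-1\right) \frac{1}{8} - -1 = - \frac{1}{8} + 1 = \frac{7}{8} \approx 0.875$)
$T = 10$ ($T = -6 + 16 = 10$)
$B{\left(m \right)} = \frac{7 \sqrt{m}}{8}$
$B{\left(T \right)} \left(-87\right) = \frac{7 \sqrt{10}}{8} \left(-87\right) = - \frac{609 \sqrt{10}}{8}$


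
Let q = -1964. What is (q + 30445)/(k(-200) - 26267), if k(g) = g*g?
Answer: 28481/13733 ≈ 2.0739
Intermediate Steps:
k(g) = g²
(q + 30445)/(k(-200) - 26267) = (-1964 + 30445)/((-200)² - 26267) = 28481/(40000 - 26267) = 28481/13733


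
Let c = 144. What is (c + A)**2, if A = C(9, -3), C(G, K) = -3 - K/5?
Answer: 501264/25 ≈ 20051.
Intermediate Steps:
C(G, K) = -3 - K/5
A = -12/5 (A = -3 - 1/5*(-3) = -3 + 3/5 = -12/5 ≈ -2.4000)
(c + A)**2 = (144 - 12/5)**2 = (708/5)**2 = 501264/25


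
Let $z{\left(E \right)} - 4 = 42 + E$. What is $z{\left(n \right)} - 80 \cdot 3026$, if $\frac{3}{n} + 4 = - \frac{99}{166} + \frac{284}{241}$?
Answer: $- \frac{33095607144}{136739} \approx -2.4204 \cdot 10^{5}$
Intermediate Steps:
$n = - \frac{120018}{136739}$ ($n = \frac{3}{-4 + \left(- \frac{99}{166} + \frac{284}{241}\right)} = \frac{3}{-4 + \frac{23285}{40006}} = \frac{3}{- \frac{136739}{40006}} = 3 \left(- \frac{40006}{136739}\right) = - \frac{120018}{136739} \approx -0.87772$)
$z{\left(E \right)} = 46 + E$ ($z{\left(E \right)} = 4 + \left(42 + E\right) = 46 + E$)
$z{\left(n \right)} - 80 \cdot 3026 = \left(46 - \frac{120018}{136739}\right) - 80 \cdot 3026 = \frac{6169976}{136739} - 242080 = - \frac{33095607144}{136739}$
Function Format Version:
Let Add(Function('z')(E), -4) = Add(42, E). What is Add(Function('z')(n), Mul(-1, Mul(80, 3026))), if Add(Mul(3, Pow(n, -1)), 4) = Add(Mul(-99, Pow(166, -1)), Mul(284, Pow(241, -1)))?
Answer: Rational(-33095607144, 136739) ≈ -2.4204e+5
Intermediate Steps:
n = Rational(-120018, 136739) (n = Mul(3, Pow(Add(-4, Add(Mul(-99, Pow(166, -1)), Mul(284, Pow(241, -1)))), -1)) = Mul(3, Pow(Add(-4, Add(Mul(-99, Rational(1, 166)), Mul(284, Rational(1, 241)))), -1)) = Mul(3, Pow(Add(-4, Add(Rational(-99, 166), Rational(284, 241))), -1)) = Mul(3, Pow(Add(-4, Rational(23285, 40006)), -1)) = Mul(3, Pow(Rational(-136739, 40006), -1)) = Mul(3, Rational(-40006, 136739)) = Rational(-120018, 136739) ≈ -0.87772)
Function('z')(E) = Add(46, E) (Function('z')(E) = Add(4, Add(42, E)) = Add(46, E))
Add(Function('z')(n), Mul(-1, Mul(80, 3026))) = Add(Add(46, Rational(-120018, 136739)), Mul(-1, Mul(80, 3026))) = Add(Rational(6169976, 136739), Mul(-1, 242080)) = Add(Rational(6169976, 136739), -242080) = Rational(-33095607144, 136739)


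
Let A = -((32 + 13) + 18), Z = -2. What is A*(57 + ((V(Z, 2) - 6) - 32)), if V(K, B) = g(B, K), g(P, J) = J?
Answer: -1071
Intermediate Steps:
V(K, B) = K
A = -63 (A = -(45 + 18) = -1*63 = -63)
A*(57 + ((V(Z, 2) - 6) - 32)) = -63*(57 + ((-2 - 6) - 32)) = -63*(57 + (-8 - 32)) = -63*(57 - 40) = -63*17 = -1071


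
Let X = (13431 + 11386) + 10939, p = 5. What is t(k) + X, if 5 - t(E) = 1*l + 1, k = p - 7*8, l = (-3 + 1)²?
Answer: 35756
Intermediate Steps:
l = 4 (l = (-2)² = 4)
k = -51 (k = 5 - 7*8 = 5 - 56 = -51)
t(E) = 0 (t(E) = 5 - (1*4 + 1) = 5 - (4 + 1) = 5 - 1*5 = 5 - 5 = 0)
X = 35756 (X = 24817 + 10939 = 35756)
t(k) + X = 0 + 35756 = 35756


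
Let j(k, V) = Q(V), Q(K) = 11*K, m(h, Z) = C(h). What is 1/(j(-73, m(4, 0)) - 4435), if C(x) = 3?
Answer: -1/4402 ≈ -0.00022717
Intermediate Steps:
m(h, Z) = 3
j(k, V) = 11*V
1/(j(-73, m(4, 0)) - 4435) = 1/(11*3 - 4435) = 1/(33 - 4435) = 1/(-4402) = -1/4402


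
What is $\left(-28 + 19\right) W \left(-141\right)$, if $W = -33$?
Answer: $-41877$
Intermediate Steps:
$\left(-28 + 19\right) W \left(-141\right) = \left(-28 + 19\right) \left(-33\right) \left(-141\right) = \left(-9\right) \left(-33\right) \left(-141\right) = 297 \left(-141\right) = -41877$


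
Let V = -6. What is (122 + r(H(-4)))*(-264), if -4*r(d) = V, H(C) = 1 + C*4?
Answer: -32604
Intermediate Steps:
H(C) = 1 + 4*C
r(d) = 3/2 (r(d) = -1/4*(-6) = 3/2)
(122 + r(H(-4)))*(-264) = (122 + 3/2)*(-264) = (247/2)*(-264) = -32604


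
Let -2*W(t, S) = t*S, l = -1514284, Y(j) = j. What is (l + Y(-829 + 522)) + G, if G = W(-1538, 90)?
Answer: -1445381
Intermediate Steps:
W(t, S) = -S*t/2 (W(t, S) = -t*S/2 = -S*t/2)
G = 69210 (G = -½*90*(-1538) = 69210)
(l + Y(-829 + 522)) + G = (-1514284 + (-829 + 522)) + 69210 = (-1514284 - 307) + 69210 = -1514591 + 69210 = -1445381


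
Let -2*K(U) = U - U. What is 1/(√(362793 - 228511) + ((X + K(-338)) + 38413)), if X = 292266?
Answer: 330679/109348466759 - √134282/109348466759 ≈ 3.0207e-6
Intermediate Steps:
K(U) = 0 (K(U) = -(U - U)/2 = -½*0 = 0)
1/(√(362793 - 228511) + ((X + K(-338)) + 38413)) = 1/(√(362793 - 228511) + ((292266 + 0) + 38413)) = 1/(√134282 + (292266 + 38413)) = 1/(√134282 + 330679) = 1/(330679 + √134282)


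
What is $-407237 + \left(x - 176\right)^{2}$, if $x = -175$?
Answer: $-284036$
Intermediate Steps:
$-407237 + \left(x - 176\right)^{2} = -407237 + \left(-175 - 176\right)^{2} = -407237 + \left(-351\right)^{2} = -407237 + 123201 = -284036$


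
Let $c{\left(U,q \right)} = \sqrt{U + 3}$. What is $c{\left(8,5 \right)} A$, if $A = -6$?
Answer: $- 6 \sqrt{11} \approx -19.9$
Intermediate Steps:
$c{\left(U,q \right)} = \sqrt{3 + U}$
$c{\left(8,5 \right)} A = \sqrt{3 + 8} \left(-6\right) = \sqrt{11} \left(-6\right) = - 6 \sqrt{11}$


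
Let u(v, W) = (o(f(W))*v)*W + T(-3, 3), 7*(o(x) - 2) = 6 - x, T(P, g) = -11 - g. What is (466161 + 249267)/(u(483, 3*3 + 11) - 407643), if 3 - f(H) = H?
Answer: -715428/356597 ≈ -2.0063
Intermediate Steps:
f(H) = 3 - H
o(x) = 20/7 - x/7 (o(x) = 2 + (6 - x)/7 = 2 + (6/7 - x/7) = 20/7 - x/7)
u(v, W) = -14 + W*v*(17/7 + W/7) (u(v, W) = ((20/7 - (3 - W)/7)*v)*W + (-11 - 1*3) = ((20/7 + (-3/7 + W/7))*v)*W + (-11 - 3) = ((17/7 + W/7)*v)*W - 14 = (v*(17/7 + W/7))*W - 14 = W*v*(17/7 + W/7) - 14 = -14 + W*v*(17/7 + W/7))
(466161 + 249267)/(u(483, 3*3 + 11) - 407643) = (466161 + 249267)/((-14 + (⅐)*(3*3 + 11)*483*(17 + (3*3 + 11))) - 407643) = 715428/((-14 + (⅐)*(9 + 11)*483*(17 + (9 + 11))) - 407643) = 715428/((-14 + (⅐)*20*483*(17 + 20)) - 407643) = 715428/((-14 + (⅐)*20*483*37) - 407643) = 715428/((-14 + 51060) - 407643) = 715428/(51046 - 407643) = 715428/(-356597) = 715428*(-1/356597) = -715428/356597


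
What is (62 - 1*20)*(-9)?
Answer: -378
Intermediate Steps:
(62 - 1*20)*(-9) = (62 - 20)*(-9) = 42*(-9) = -378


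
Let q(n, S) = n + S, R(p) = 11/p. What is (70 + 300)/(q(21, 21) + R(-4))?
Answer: 1480/157 ≈ 9.4268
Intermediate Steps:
q(n, S) = S + n
(70 + 300)/(q(21, 21) + R(-4)) = (70 + 300)/((21 + 21) + 11/(-4)) = 370/(42 + 11*(-1/4)) = 370/(42 - 11/4) = 370/(157/4) = 370*(4/157) = 1480/157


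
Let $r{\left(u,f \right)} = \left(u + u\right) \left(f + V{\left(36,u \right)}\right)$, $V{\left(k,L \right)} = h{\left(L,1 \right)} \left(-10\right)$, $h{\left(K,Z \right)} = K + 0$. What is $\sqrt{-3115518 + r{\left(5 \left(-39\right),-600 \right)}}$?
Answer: $i \sqrt{3642018} \approx 1908.4 i$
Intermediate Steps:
$h{\left(K,Z \right)} = K$
$V{\left(k,L \right)} = - 10 L$ ($V{\left(k,L \right)} = L \left(-10\right) = - 10 L$)
$r{\left(u,f \right)} = 2 u \left(f - 10 u\right)$ ($r{\left(u,f \right)} = \left(u + u\right) \left(f - 10 u\right) = 2 u \left(f - 10 u\right)$)
$\sqrt{-3115518 + r{\left(5 \left(-39\right),-600 \right)}} = \sqrt{-3115518 + 2 \cdot 5 \left(-39\right) \left(-600 - 10 \cdot 5 \left(-39\right)\right)} = \sqrt{-3115518 + 2 \left(-195\right) \left(-600 - -1950\right)} = \sqrt{-3115518 + 2 \left(-195\right) \left(-600 + 1950\right)} = \sqrt{-3115518 + 2 \left(-195\right) 1350} = \sqrt{-3115518 - 526500} = \sqrt{-3642018} = i \sqrt{3642018}$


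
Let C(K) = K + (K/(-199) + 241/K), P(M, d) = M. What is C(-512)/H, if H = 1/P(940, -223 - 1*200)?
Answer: -12208830685/25472 ≈ -4.7930e+5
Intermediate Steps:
C(K) = 241/K + 198*K/199 (C(K) = K + (K*(-1/199) + 241/K) = K + (-K/199 + 241/K) = K + (241/K - K/199) = 241/K + 198*K/199)
H = 1/940 ≈ 0.0010638
C(-512)/H = (241/(-512) + (198/199)*(-512))/(1/940) = (241*(-1/512) - 101376/199)*940 = (-241/512 - 101376/199)*940 = -51952471/101888*940 = -12208830685/25472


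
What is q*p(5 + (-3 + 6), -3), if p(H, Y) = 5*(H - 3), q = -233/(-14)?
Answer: 5825/14 ≈ 416.07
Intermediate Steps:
q = 233/14 (q = -233*(-1/14) = 233/14 ≈ 16.643)
p(H, Y) = -15 + 5*H (p(H, Y) = 5*(-3 + H) = -15 + 5*H)
q*p(5 + (-3 + 6), -3) = 233*(-15 + 5*(5 + (-3 + 6)))/14 = 233*(-15 + 5*(5 + 3))/14 = 233*(-15 + 5*8)/14 = 233*(-15 + 40)/14 = (233/14)*25 = 5825/14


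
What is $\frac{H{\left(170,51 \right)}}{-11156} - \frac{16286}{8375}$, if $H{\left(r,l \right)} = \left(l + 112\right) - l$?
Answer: $- \frac{45656154}{23357875} \approx -1.9546$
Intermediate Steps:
$H{\left(r,l \right)} = 112$ ($H{\left(r,l \right)} = \left(112 + l\right) - l = 112$)
$\frac{H{\left(170,51 \right)}}{-11156} - \frac{16286}{8375} = \frac{112}{-11156} - \frac{16286}{8375} = 112 \left(- \frac{1}{11156}\right) - \frac{16286}{8375} = - \frac{28}{2789} - \frac{16286}{8375} = - \frac{45656154}{23357875}$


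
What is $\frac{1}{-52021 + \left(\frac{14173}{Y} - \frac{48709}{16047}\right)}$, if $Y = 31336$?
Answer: $- \frac{502848792}{26159995919725} \approx -1.9222 \cdot 10^{-5}$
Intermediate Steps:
$\frac{1}{-52021 + \left(\frac{14173}{Y} - \frac{48709}{16047}\right)} = \frac{1}{-52021 + \left(\frac{14173}{31336} - \frac{48709}{16047}\right)} = \frac{1}{-52021 - \frac{1298911093}{502848792}} = \frac{1}{- \frac{26159995919725}{502848792}} = - \frac{502848792}{26159995919725}$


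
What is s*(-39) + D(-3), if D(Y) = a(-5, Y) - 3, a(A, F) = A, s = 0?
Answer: -8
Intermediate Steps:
D(Y) = -8 (D(Y) = -5 - 3 = -8)
s*(-39) + D(-3) = 0*(-39) - 8 = 0 - 8 = -8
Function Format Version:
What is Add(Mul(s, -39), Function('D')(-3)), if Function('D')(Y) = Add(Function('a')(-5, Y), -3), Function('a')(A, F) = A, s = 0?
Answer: -8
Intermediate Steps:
Function('D')(Y) = -8 (Function('D')(Y) = Add(-5, -3) = -8)
Add(Mul(s, -39), Function('D')(-3)) = Add(Mul(0, -39), -8) = Add(0, -8) = -8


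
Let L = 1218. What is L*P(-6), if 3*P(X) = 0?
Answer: 0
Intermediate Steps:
P(X) = 0 (P(X) = (⅓)*0 = 0)
L*P(-6) = 1218*0 = 0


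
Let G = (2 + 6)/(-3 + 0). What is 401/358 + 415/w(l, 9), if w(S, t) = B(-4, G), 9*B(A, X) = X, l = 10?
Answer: -2004091/1432 ≈ -1399.5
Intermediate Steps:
G = -8/3 (G = 8/(-3) = 8*(-⅓) = -8/3 ≈ -2.6667)
B(A, X) = X/9
w(S, t) = -8/27 (w(S, t) = (⅑)*(-8/3) = -8/27)
401/358 + 415/w(l, 9) = 401/358 + 415/(-8/27) = 401*(1/358) + 415*(-27/8) = 401/358 - 11205/8 = -2004091/1432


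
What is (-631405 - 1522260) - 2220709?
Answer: -4374374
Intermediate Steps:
(-631405 - 1522260) - 2220709 = -2153665 - 2220709 = -4374374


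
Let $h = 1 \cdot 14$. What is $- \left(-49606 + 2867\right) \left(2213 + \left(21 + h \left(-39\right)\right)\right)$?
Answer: $78895432$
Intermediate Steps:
$h = 14$
$- \left(-49606 + 2867\right) \left(2213 + \left(21 + h \left(-39\right)\right)\right) = - \left(-49606 + 2867\right) \left(2213 + \left(21 + 14 \left(-39\right)\right)\right) = - \left(-46739\right) \left(2213 + \left(21 - 546\right)\right) = - \left(-46739\right) \left(2213 - 525\right) = - \left(-46739\right) 1688 = \left(-1\right) \left(-78895432\right) = 78895432$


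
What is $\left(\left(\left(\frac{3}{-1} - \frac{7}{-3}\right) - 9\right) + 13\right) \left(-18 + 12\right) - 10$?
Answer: $-30$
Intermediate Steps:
$\left(\left(\left(\frac{3}{-1} - \frac{7}{-3}\right) - 9\right) + 13\right) \left(-18 + 12\right) - 10 = \left(\left(\left(3 \left(-1\right) - - \frac{7}{3}\right) - 9\right) + 13\right) \left(-6\right) - 10 = \left(\left(\left(-3 + \frac{7}{3}\right) - 9\right) + 13\right) \left(-6\right) - 10 = \left(\left(- \frac{2}{3} - 9\right) + 13\right) \left(-6\right) - 10 = \left(- \frac{29}{3} + 13\right) \left(-6\right) - 10 = \frac{10}{3} \left(-6\right) - 10 = -20 - 10 = -30$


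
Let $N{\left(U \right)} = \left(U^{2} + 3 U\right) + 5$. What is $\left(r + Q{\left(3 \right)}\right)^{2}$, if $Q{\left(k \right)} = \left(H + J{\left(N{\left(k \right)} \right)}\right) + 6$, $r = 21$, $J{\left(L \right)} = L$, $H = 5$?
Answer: $3025$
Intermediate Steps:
$N{\left(U \right)} = 5 + U^{2} + 3 U$
$Q{\left(k \right)} = 16 + k^{2} + 3 k$ ($Q{\left(k \right)} = \left(5 + \left(5 + k^{2} + 3 k\right)\right) + 6 = \left(10 + k^{2} + 3 k\right) + 6 = 16 + k^{2} + 3 k$)
$\left(r + Q{\left(3 \right)}\right)^{2} = \left(21 + \left(16 + 3^{2} + 3 \cdot 3\right)\right)^{2} = \left(21 + \left(16 + 9 + 9\right)\right)^{2} = \left(21 + 34\right)^{2} = 55^{2} = 3025$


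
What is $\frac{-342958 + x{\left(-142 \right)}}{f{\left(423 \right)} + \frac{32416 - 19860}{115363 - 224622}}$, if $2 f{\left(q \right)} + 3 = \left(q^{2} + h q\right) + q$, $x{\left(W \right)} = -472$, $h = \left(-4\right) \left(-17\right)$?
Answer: $- \frac{15009127348}{4547638631} \approx -3.3004$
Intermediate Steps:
$h = 68$
$f{\left(q \right)} = - \frac{3}{2} + \frac{q^{2}}{2} + \frac{69 q}{2}$ ($f{\left(q \right)} = - \frac{3}{2} + \frac{\left(q^{2} + 68 q\right) + q}{2} = - \frac{3}{2} + \frac{q^{2} + 69 q}{2} = - \frac{3}{2} + \left(\frac{q^{2}}{2} + \frac{69 q}{2}\right) = - \frac{3}{2} + \frac{q^{2}}{2} + \frac{69 q}{2}$)
$\frac{-342958 + x{\left(-142 \right)}}{f{\left(423 \right)} + \frac{32416 - 19860}{115363 - 224622}} = \frac{-342958 - 472}{\left(- \frac{3}{2} + \frac{423^{2}}{2} + \frac{69}{2} \cdot 423\right) + \frac{32416 - 19860}{115363 - 224622}} = - \frac{343430}{\left(- \frac{3}{2} + \frac{1}{2} \cdot 178929 + \frac{29187}{2}\right) + \frac{12556}{-109259}} = - \frac{343430}{\left(- \frac{3}{2} + \frac{178929}{2} + \frac{29187}{2}\right) + 12556 \left(- \frac{1}{109259}\right)} = - \frac{343430}{\frac{208113}{2} - \frac{12556}{109259}} = - \frac{343430}{\frac{22738193155}{218518}} = \left(-343430\right) \frac{218518}{22738193155} = - \frac{15009127348}{4547638631}$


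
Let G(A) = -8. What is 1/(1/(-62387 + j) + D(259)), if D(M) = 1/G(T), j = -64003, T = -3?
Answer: -505560/63199 ≈ -7.9995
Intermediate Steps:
D(M) = -1/8 (D(M) = 1/(-8) = -1/8)
1/(1/(-62387 + j) + D(259)) = 1/(1/(-62387 - 64003) - 1/8) = 1/(1/(-126390) - 1/8) = 1/(-1/126390 - 1/8) = 1/(-63199/505560) = -505560/63199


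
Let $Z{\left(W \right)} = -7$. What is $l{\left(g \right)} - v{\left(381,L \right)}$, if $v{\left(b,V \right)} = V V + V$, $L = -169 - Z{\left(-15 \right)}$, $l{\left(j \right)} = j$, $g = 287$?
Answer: $-25795$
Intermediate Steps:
$L = -162$ ($L = -169 - -7 = -169 + 7 = -162$)
$v{\left(b,V \right)} = V + V^{2}$ ($v{\left(b,V \right)} = V^{2} + V = V + V^{2}$)
$l{\left(g \right)} - v{\left(381,L \right)} = 287 - - 162 \left(1 - 162\right) = 287 - \left(-162\right) \left(-161\right) = 287 - 26082 = -25795$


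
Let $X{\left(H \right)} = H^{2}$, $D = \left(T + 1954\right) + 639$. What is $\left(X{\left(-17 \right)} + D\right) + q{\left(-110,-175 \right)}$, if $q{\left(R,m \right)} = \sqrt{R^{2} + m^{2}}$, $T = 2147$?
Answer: $5029 + 5 \sqrt{1709} \approx 5235.7$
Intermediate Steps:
$D = 4740$ ($D = \left(2147 + 1954\right) + 639 = 4101 + 639 = 4740$)
$\left(X{\left(-17 \right)} + D\right) + q{\left(-110,-175 \right)} = \left(\left(-17\right)^{2} + 4740\right) + \sqrt{\left(-110\right)^{2} + \left(-175\right)^{2}} = \left(289 + 4740\right) + \sqrt{12100 + 30625} = 5029 + \sqrt{42725} = 5029 + 5 \sqrt{1709}$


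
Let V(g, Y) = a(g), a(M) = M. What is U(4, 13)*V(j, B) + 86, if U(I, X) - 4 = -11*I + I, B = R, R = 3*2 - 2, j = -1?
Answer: 122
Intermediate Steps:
R = 4 (R = 6 - 2 = 4)
B = 4
U(I, X) = 4 - 10*I (U(I, X) = 4 + (-11*I + I) = 4 - 10*I)
V(g, Y) = g
U(4, 13)*V(j, B) + 86 = (4 - 10*4)*(-1) + 86 = (4 - 40)*(-1) + 86 = -36*(-1) + 86 = 36 + 86 = 122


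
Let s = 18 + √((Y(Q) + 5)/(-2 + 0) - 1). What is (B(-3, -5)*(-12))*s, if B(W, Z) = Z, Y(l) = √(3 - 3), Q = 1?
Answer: 1080 + 30*I*√14 ≈ 1080.0 + 112.25*I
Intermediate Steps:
Y(l) = 0 (Y(l) = √0 = 0)
s = 18 + I*√14/2 (s = 18 + √((0 + 5)/(-2 + 0) - 1) = 18 + √(5/(-2) - 1) = 18 + √(5*(-½) - 1) = 18 + √(-5/2 - 1) = 18 + √(-7/2) = 18 + I*√14/2 ≈ 18.0 + 1.8708*I)
(B(-3, -5)*(-12))*s = (-5*(-12))*(18 + I*√14/2) = 60*(18 + I*√14/2) = 1080 + 30*I*√14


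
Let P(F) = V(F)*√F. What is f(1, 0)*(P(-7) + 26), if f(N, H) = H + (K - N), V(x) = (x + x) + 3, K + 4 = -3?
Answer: -208 + 88*I*√7 ≈ -208.0 + 232.83*I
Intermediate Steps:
K = -7 (K = -4 - 3 = -7)
V(x) = 3 + 2*x (V(x) = 2*x + 3 = 3 + 2*x)
f(N, H) = -7 + H - N (f(N, H) = H + (-7 - N) = -7 + H - N)
P(F) = √F*(3 + 2*F) (P(F) = (3 + 2*F)*√F = √F*(3 + 2*F))
f(1, 0)*(P(-7) + 26) = (-7 + 0 - 1*1)*(√(-7)*(3 + 2*(-7)) + 26) = (-7 + 0 - 1)*((I*√7)*(3 - 14) + 26) = -8*((I*√7)*(-11) + 26) = -8*(-11*I*√7 + 26) = -8*(26 - 11*I*√7) = -208 + 88*I*√7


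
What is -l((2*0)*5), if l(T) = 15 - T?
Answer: -15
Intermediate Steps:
-l((2*0)*5) = -(15 - 2*0*5) = -(15 - 0*5) = -(15 - 1*0) = -(15 + 0) = -1*15 = -15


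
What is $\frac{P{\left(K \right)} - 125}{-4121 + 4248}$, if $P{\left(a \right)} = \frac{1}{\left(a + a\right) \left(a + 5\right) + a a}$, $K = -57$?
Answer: $- \frac{1147124}{1165479} \approx -0.98425$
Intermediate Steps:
$P{\left(a \right)} = \frac{1}{a^{2} + 2 a \left(5 + a\right)}$ ($P{\left(a \right)} = \frac{1}{2 a \left(5 + a\right) + a^{2}} = \frac{1}{a^{2} + 2 a \left(5 + a\right)}$)
$\frac{P{\left(K \right)} - 125}{-4121 + 4248} = \frac{\frac{1}{\left(-57\right) \left(10 + 3 \left(-57\right)\right)} - 125}{-4121 + 4248} = \frac{- \frac{1}{57 \left(10 - 171\right)} - 125}{127} = \left(- \frac{1}{57 \left(-161\right)} - 125\right) \frac{1}{127} = \left(\left(- \frac{1}{57}\right) \left(- \frac{1}{161}\right) - 125\right) \frac{1}{127} = \left(\frac{1}{9177} - 125\right) \frac{1}{127} = \left(- \frac{1147124}{9177}\right) \frac{1}{127} = - \frac{1147124}{1165479}$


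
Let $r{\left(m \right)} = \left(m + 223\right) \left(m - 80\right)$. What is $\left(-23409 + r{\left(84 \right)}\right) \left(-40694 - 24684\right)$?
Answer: $1450149418$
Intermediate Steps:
$r{\left(m \right)} = \left(-80 + m\right) \left(223 + m\right)$ ($r{\left(m \right)} = \left(223 + m\right) \left(-80 + m\right) = \left(-80 + m\right) \left(223 + m\right)$)
$\left(-23409 + r{\left(84 \right)}\right) \left(-40694 - 24684\right) = \left(-23409 + \left(-17840 + 84^{2} + 143 \cdot 84\right)\right) \left(-40694 - 24684\right) = \left(-23409 + \left(-17840 + 7056 + 12012\right)\right) \left(-65378\right) = \left(-23409 + 1228\right) \left(-65378\right) = \left(-22181\right) \left(-65378\right) = 1450149418$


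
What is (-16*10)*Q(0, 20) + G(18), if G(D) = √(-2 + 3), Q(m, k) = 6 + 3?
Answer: -1439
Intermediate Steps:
Q(m, k) = 9
G(D) = 1 (G(D) = √1 = 1)
(-16*10)*Q(0, 20) + G(18) = -16*10*9 + 1 = -160*9 + 1 = -1440 + 1 = -1439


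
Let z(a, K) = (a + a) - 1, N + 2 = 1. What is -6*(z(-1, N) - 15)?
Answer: 108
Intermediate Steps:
N = -1 (N = -2 + 1 = -1)
z(a, K) = -1 + 2*a (z(a, K) = 2*a - 1 = -1 + 2*a)
-6*(z(-1, N) - 15) = -6*((-1 + 2*(-1)) - 15) = -6*((-1 - 2) - 15) = -6*(-3 - 15) = -6*(-18) = 108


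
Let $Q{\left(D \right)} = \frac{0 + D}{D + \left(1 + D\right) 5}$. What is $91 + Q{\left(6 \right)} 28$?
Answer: $\frac{3899}{41} \approx 95.098$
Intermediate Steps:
$Q{\left(D \right)} = \frac{D}{5 + 6 D}$ ($Q{\left(D \right)} = \frac{D}{D + \left(5 + 5 D\right)} = \frac{D}{5 + 6 D}$)
$91 + Q{\left(6 \right)} 28 = 91 + \frac{6}{5 + 6 \cdot 6} \cdot 28 = 91 + \frac{6}{5 + 36} \cdot 28 = 91 + \frac{6}{41} \cdot 28 = 91 + \frac{168}{41} = \frac{3899}{41}$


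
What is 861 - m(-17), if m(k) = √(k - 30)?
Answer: 861 - I*√47 ≈ 861.0 - 6.8557*I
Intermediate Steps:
m(k) = √(-30 + k)
861 - m(-17) = 861 - √(-30 - 17) = 861 - √(-47) = 861 - I*√47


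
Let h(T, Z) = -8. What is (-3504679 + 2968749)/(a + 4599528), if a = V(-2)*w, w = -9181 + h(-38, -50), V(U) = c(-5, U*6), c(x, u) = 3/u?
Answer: -2143720/18407301 ≈ -0.11646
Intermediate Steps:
V(U) = 1/(2*U) (V(U) = 3/((U*6)) = 3/((6*U)) = 3*(1/(6*U)) = 1/(2*U))
w = -9189 (w = -9181 - 8 = -9189)
a = 9189/4 (a = ((1/2)/(-2))*(-9189) = ((1/2)*(-1/2))*(-9189) = -1/4*(-9189) = 9189/4 ≈ 2297.3)
(-3504679 + 2968749)/(a + 4599528) = (-3504679 + 2968749)/(9189/4 + 4599528) = -535930/18407301/4 = -535930*4/18407301 = -2143720/18407301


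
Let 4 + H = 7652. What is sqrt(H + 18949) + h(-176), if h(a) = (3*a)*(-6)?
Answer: 3168 + sqrt(26597) ≈ 3331.1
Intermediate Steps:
H = 7648 (H = -4 + 7652 = 7648)
h(a) = -18*a
sqrt(H + 18949) + h(-176) = sqrt(7648 + 18949) - 18*(-176) = sqrt(26597) + 3168 = 3168 + sqrt(26597)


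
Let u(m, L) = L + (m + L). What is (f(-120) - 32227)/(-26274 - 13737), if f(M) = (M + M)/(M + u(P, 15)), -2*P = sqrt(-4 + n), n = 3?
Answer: 1044100627/1296396411 + 160*I/432132137 ≈ 0.80539 + 3.7026e-7*I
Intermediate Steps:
P = -I/2 (P = -sqrt(-4 + 3)/2 = -I/2 ≈ -0.5*I)
u(m, L) = m + 2*L (u(m, L) = L + (L + m) = m + 2*L)
f(M) = 2*M/(30 + M - I/2) (f(M) = (M + M)/(M + (-I/2 + 2*15)) = (2*M)/(M + (-I/2 + 30)) = (2*M)/(M + (30 - I/2)) = (2*M)/(30 + M - I/2) = 2*M/(30 + M - I/2))
(f(-120) - 32227)/(-26274 - 13737) = (4*(-120)/(60 - I + 2*(-120)) - 32227)/(-26274 - 13737) = (4*(-120)/(60 - I - 240) - 32227)/(-40011) = (4*(-120)/(-180 - I) - 32227)*(-1/40011) = (4*(-120)*((-180 + I)/32401) - 32227)*(-1/40011) = ((86400/32401 - 480*I/32401) - 32227)*(-1/40011) = (-1044100627/32401 - 480*I/32401)*(-1/40011) = 1044100627/1296396411 + 160*I/432132137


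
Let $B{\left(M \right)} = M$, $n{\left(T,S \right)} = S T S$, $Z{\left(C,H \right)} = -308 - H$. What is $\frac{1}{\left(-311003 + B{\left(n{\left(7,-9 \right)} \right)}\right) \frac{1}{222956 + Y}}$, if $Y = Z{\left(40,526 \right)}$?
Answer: $- \frac{111061}{155218} \approx -0.71552$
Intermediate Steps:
$Y = -834$ ($Y = -308 - 526 = -834$)
$n{\left(T,S \right)} = T S^{2}$
$\frac{1}{\left(-311003 + B{\left(n{\left(7,-9 \right)} \right)}\right) \frac{1}{222956 + Y}} = \frac{1}{\left(-311003 + 7 \left(-9\right)^{2}\right) \frac{1}{222956 - 834}} = \frac{1}{\left(-311003 + 7 \cdot 81\right) \frac{1}{222122}} = \frac{1}{\left(-311003 + 567\right) \frac{1}{222122}} = \frac{1}{\left(-310436\right) \frac{1}{222122}} = \frac{1}{- \frac{155218}{111061}} = - \frac{111061}{155218}$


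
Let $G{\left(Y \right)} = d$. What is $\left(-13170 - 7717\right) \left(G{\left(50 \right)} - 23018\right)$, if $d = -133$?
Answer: $483554937$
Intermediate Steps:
$G{\left(Y \right)} = -133$
$\left(-13170 - 7717\right) \left(G{\left(50 \right)} - 23018\right) = \left(-13170 - 7717\right) \left(-133 - 23018\right) = \left(-20887\right) \left(-23151\right) = 483554937$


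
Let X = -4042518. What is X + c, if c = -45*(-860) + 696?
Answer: -4003122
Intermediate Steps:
c = 39396 (c = 38700 + 696 = 39396)
X + c = -4042518 + 39396 = -4003122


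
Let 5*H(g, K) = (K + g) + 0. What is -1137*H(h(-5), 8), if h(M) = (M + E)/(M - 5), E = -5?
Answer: -10233/5 ≈ -2046.6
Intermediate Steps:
h(M) = 1 (h(M) = (M - 5)/(M - 5) = (-5 + M)/(-5 + M) = 1)
H(g, K) = K/5 + g/5 (H(g, K) = ((K + g) + 0)/5 = (K + g)/5 = K/5 + g/5)
-1137*H(h(-5), 8) = -1137*((1/5)*8 + (1/5)*1) = -1137*(8/5 + 1/5) = -1137*9/5 = -10233/5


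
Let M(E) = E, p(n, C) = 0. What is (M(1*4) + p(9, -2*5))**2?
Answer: 16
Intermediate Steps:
(M(1*4) + p(9, -2*5))**2 = (1*4 + 0)**2 = (4 + 0)**2 = 4**2 = 16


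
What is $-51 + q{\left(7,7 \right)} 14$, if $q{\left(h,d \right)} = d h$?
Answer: $635$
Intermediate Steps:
$-51 + q{\left(7,7 \right)} 14 = -51 + 7 \cdot 7 \cdot 14 = -51 + 49 \cdot 14 = -51 + 686 = 635$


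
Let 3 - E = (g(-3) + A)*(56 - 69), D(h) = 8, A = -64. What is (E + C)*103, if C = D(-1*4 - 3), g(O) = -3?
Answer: -88580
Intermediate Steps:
C = 8
E = -868 (E = 3 - (-3 - 64)*(56 - 69) = 3 - (-67)*(-13) = 3 - 1*871 = 3 - 871 = -868)
(E + C)*103 = (-868 + 8)*103 = -860*103 = -88580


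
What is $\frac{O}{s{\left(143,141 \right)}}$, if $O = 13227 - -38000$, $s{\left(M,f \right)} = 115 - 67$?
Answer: $\frac{51227}{48} \approx 1067.2$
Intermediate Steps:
$s{\left(M,f \right)} = 48$
$O = 51227$ ($O = 13227 + 38000 = 51227$)
$\frac{O}{s{\left(143,141 \right)}} = \frac{51227}{48}$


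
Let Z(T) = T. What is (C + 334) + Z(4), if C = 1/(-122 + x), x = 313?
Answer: 64559/191 ≈ 338.01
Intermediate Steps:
C = 1/191 (C = 1/(-122 + 313) = 1/191 ≈ 0.0052356)
(C + 334) + Z(4) = (1/191 + 334) + 4 = 63795/191 + 4 = 64559/191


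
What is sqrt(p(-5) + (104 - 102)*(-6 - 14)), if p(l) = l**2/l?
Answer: 3*I*sqrt(5) ≈ 6.7082*I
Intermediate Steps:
p(l) = l
sqrt(p(-5) + (104 - 102)*(-6 - 14)) = sqrt(-5 + (104 - 102)*(-6 - 14)) = sqrt(-5 + 2*(-20)) = sqrt(-5 - 40) = sqrt(-45) = 3*I*sqrt(5)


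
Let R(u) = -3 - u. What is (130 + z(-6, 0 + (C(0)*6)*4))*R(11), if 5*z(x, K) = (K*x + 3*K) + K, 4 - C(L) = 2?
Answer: -7756/5 ≈ -1551.2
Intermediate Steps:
C(L) = 2 (C(L) = 4 - 1*2 = 4 - 2 = 2)
z(x, K) = 4*K/5 + K*x/5 (z(x, K) = ((K*x + 3*K) + K)/5 = ((3*K + K*x) + K)/5 = (4*K + K*x)/5 = 4*K/5 + K*x/5)
(130 + z(-6, 0 + (C(0)*6)*4))*R(11) = (130 + (0 + (2*6)*4)*(4 - 6)/5)*(-3 - 1*11) = (130 + (⅕)*(0 + 12*4)*(-2))*(-3 - 11) = (130 + (⅕)*(0 + 48)*(-2))*(-14) = (130 + (⅕)*48*(-2))*(-14) = (130 - 96/5)*(-14) = (554/5)*(-14) = -7756/5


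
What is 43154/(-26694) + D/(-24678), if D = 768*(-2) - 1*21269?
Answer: -25344319/36597474 ≈ -0.69252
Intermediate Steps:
D = -22805 (D = -1536 - 21269 = -22805)
43154/(-26694) + D/(-24678) = 43154/(-26694) - 22805/(-24678) = 43154*(-1/26694) - 22805*(-1/24678) = -21577/13347 + 22805/24678 = -25344319/36597474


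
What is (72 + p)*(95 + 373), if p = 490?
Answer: 263016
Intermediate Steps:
(72 + p)*(95 + 373) = (72 + 490)*(95 + 373) = 562*468 = 263016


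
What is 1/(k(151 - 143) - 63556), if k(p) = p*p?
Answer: -1/63492 ≈ -1.5750e-5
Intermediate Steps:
k(p) = p²
1/(k(151 - 143) - 63556) = 1/((151 - 143)² - 63556) = 1/(8² - 63556) = 1/(64 - 63556) = 1/(-63492) = -1/63492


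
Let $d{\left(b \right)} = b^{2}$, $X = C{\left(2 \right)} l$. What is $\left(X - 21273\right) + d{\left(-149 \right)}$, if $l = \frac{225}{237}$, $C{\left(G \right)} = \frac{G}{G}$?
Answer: $\frac{73387}{79} \approx 928.95$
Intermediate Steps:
$C{\left(G \right)} = 1$
$l = \frac{75}{79}$ ($l = 225 \cdot \frac{1}{237} = \frac{75}{79} \approx 0.94937$)
$X = \frac{75}{79}$ ($X = 1 \cdot \frac{75}{79} = \frac{75}{79} \approx 0.94937$)
$\left(X - 21273\right) + d{\left(-149 \right)} = \left(\frac{75}{79} - 21273\right) + \left(-149\right)^{2} = - \frac{1680492}{79} + 22201 = \frac{73387}{79}$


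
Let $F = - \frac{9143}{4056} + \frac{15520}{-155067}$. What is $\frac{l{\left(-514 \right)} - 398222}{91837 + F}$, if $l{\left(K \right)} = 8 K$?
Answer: $- \frac{28116519354352}{6417729035747} \approx -4.3811$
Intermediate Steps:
$F = - \frac{164525189}{69883528}$ ($F = \left(-9143\right) \frac{1}{4056} + 15520 \left(- \frac{1}{155067}\right) = - \frac{9143}{4056} - \frac{15520}{155067} = - \frac{164525189}{69883528} \approx -2.3543$)
$\frac{l{\left(-514 \right)} - 398222}{91837 + F} = \frac{8 \left(-514\right) - 398222}{91837 - \frac{164525189}{69883528}} = \frac{-4112 - 398222}{\frac{6417729035747}{69883528}} = \left(-402334\right) \frac{69883528}{6417729035747} = - \frac{28116519354352}{6417729035747}$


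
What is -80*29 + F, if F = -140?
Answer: -2460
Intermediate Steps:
-80*29 + F = -80*29 - 140 = -2320 - 140 = -2460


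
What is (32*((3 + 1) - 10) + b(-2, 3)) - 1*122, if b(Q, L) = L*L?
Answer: -305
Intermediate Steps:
b(Q, L) = L**2
(32*((3 + 1) - 10) + b(-2, 3)) - 1*122 = (32*((3 + 1) - 10) + 3**2) - 1*122 = (32*(4 - 10) + 9) - 122 = (32*(-6) + 9) - 122 = (-192 + 9) - 122 = -183 - 122 = -305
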